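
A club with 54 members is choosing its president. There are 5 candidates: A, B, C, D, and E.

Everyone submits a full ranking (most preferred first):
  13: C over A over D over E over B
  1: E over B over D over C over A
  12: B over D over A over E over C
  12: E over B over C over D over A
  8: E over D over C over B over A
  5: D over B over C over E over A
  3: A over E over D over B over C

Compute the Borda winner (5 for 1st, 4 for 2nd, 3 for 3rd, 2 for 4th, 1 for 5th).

A: 13×4 + 1×1 + 12×3 + 12×1 + 8×1 + 5×1 + 3×5 = 129
B: 13×1 + 1×4 + 12×5 + 12×4 + 8×2 + 5×4 + 3×2 = 167
C: 13×5 + 1×2 + 12×1 + 12×3 + 8×3 + 5×3 + 3×1 = 157
D: 13×3 + 1×3 + 12×4 + 12×2 + 8×4 + 5×5 + 3×3 = 180
E: 13×2 + 1×5 + 12×2 + 12×5 + 8×5 + 5×2 + 3×4 = 177

D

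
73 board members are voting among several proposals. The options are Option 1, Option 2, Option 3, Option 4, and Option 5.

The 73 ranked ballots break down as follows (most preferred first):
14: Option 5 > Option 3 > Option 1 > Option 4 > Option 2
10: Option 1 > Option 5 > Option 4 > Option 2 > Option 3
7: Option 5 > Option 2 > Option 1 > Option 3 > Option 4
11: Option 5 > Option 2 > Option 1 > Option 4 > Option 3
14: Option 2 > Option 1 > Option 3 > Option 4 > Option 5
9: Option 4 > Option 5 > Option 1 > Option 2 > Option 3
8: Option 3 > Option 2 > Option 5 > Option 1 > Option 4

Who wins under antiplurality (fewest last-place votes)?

Last-place votes: Option 1 0, Option 2 14, Option 3 30, Option 4 15, Option 5 14.

Option 1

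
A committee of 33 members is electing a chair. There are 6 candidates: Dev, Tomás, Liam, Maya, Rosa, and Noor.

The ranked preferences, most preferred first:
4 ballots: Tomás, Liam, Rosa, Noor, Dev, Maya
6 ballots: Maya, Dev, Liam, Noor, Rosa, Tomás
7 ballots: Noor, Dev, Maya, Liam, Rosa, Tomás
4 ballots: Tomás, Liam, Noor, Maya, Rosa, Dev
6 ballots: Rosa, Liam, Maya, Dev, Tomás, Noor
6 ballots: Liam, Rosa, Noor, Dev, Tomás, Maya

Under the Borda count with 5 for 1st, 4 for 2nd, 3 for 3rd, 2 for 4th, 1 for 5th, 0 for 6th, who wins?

Liam

Dev: 4×1 + 6×4 + 7×4 + 4×0 + 6×2 + 6×2 = 80
Tomás: 4×5 + 6×0 + 7×0 + 4×5 + 6×1 + 6×1 = 52
Liam: 4×4 + 6×3 + 7×2 + 4×4 + 6×4 + 6×5 = 118
Maya: 4×0 + 6×5 + 7×3 + 4×2 + 6×3 + 6×0 = 77
Rosa: 4×3 + 6×1 + 7×1 + 4×1 + 6×5 + 6×4 = 83
Noor: 4×2 + 6×2 + 7×5 + 4×3 + 6×0 + 6×3 = 85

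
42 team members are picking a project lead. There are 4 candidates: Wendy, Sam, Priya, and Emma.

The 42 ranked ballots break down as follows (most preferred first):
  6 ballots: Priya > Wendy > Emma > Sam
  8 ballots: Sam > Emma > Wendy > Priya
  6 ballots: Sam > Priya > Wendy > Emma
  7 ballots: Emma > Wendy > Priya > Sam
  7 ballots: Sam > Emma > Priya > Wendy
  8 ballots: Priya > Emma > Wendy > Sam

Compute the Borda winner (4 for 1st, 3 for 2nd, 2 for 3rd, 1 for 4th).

Emma

Wendy: 6×3 + 8×2 + 6×2 + 7×3 + 7×1 + 8×2 = 90
Sam: 6×1 + 8×4 + 6×4 + 7×1 + 7×4 + 8×1 = 105
Priya: 6×4 + 8×1 + 6×3 + 7×2 + 7×2 + 8×4 = 110
Emma: 6×2 + 8×3 + 6×1 + 7×4 + 7×3 + 8×3 = 115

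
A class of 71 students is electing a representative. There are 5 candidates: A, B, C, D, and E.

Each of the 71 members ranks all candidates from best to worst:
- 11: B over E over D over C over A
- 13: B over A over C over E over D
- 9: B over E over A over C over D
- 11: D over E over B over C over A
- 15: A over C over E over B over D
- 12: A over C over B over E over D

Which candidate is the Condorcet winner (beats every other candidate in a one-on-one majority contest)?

B

B vs A: 44–27
B vs C: 44–27
B vs D: 60–11
B vs E: 45–26
B beats every other candidate.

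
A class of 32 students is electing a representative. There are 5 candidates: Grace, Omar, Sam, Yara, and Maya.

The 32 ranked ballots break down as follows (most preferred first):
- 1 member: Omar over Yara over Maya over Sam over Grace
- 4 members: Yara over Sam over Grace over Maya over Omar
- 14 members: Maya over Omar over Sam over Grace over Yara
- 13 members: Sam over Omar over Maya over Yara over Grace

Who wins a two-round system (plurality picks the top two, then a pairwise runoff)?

Round 1 first-place votes: Grace 0, Omar 1, Sam 13, Yara 4, Maya 14. Maya and Sam advance.
Runoff: Maya is ranked above Sam on 15 ballots, Sam above Maya on 17.

Sam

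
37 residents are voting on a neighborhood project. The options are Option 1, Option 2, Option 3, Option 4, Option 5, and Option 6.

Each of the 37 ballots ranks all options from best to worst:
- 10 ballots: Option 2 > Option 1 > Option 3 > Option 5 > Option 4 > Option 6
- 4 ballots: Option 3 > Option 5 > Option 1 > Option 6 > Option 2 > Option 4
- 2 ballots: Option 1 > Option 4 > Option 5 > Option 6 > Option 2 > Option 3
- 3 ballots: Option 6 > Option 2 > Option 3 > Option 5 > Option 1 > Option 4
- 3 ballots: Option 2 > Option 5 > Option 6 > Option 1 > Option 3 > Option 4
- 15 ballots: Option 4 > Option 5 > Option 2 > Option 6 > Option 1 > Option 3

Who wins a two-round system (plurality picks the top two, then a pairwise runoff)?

Round 1 first-place votes: Option 1 2, Option 2 13, Option 3 4, Option 4 15, Option 5 0, Option 6 3. Option 4 and Option 2 advance.
Runoff: Option 4 is ranked above Option 2 on 17 ballots, Option 2 above Option 4 on 20.

Option 2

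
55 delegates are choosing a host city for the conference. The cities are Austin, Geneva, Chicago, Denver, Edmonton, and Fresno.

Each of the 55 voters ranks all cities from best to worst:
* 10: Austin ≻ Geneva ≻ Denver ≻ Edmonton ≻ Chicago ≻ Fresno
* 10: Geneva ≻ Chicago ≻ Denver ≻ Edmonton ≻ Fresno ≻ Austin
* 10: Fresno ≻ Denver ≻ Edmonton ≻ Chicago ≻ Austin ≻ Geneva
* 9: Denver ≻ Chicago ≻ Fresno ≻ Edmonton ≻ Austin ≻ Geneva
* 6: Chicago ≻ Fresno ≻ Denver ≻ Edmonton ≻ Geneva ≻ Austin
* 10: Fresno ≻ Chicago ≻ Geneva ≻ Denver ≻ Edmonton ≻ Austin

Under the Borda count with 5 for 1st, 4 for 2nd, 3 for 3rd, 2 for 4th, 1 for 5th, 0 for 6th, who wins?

Denver

Austin: 10×5 + 10×0 + 10×1 + 9×1 + 6×0 + 10×0 = 69
Geneva: 10×4 + 10×5 + 10×0 + 9×0 + 6×1 + 10×3 = 126
Chicago: 10×1 + 10×4 + 10×2 + 9×4 + 6×5 + 10×4 = 176
Denver: 10×3 + 10×3 + 10×4 + 9×5 + 6×3 + 10×2 = 183
Edmonton: 10×2 + 10×2 + 10×3 + 9×2 + 6×2 + 10×1 = 110
Fresno: 10×0 + 10×1 + 10×5 + 9×3 + 6×4 + 10×5 = 161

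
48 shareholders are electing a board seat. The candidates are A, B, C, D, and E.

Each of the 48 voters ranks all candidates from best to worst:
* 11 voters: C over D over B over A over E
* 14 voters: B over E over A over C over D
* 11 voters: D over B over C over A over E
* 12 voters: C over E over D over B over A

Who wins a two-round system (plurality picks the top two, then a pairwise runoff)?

B

Round 1 first-place votes: A 0, B 14, C 23, D 11, E 0. C and B advance.
Runoff: C is ranked above B on 23 ballots, B above C on 25.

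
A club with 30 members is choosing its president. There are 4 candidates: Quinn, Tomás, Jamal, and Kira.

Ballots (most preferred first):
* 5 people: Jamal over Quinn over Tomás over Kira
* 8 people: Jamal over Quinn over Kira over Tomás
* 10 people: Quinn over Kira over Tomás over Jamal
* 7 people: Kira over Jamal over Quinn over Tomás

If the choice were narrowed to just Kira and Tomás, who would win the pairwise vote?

Kira

Kira is ranked above Tomás on 25 ballots; Tomás above Kira on 5.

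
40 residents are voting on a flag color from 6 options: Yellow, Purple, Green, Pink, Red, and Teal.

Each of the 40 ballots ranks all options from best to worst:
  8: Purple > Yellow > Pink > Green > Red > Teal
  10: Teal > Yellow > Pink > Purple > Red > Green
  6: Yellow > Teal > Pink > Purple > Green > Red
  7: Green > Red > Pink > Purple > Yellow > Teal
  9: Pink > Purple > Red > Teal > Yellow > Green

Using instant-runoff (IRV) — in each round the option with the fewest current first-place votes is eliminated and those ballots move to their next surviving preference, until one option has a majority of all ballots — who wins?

Round 1: Yellow 6, Purple 8, Green 7, Pink 9, Red 0, Teal 10. Red eliminated.
Round 2: Yellow 6, Purple 8, Green 7, Pink 9, Teal 10. Yellow eliminated.
Round 3: Purple 8, Green 7, Pink 9, Teal 16. Green eliminated.
Round 4: Purple 8, Pink 16, Teal 16. Purple eliminated.
Round 5: Pink 24, Teal 16. Pink has a majority (≥21).

Pink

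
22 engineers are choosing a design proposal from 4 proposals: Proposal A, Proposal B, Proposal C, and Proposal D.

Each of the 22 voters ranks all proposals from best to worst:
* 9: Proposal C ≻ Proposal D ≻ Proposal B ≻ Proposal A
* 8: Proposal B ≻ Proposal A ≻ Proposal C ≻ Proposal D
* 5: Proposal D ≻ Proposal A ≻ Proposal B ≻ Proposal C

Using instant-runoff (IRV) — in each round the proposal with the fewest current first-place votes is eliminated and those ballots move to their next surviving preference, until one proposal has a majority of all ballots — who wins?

Round 1: Proposal A 0, Proposal B 8, Proposal C 9, Proposal D 5. Proposal A eliminated.
Round 2: Proposal B 8, Proposal C 9, Proposal D 5. Proposal D eliminated.
Round 3: Proposal B 13, Proposal C 9. Proposal B has a majority (≥12).

Proposal B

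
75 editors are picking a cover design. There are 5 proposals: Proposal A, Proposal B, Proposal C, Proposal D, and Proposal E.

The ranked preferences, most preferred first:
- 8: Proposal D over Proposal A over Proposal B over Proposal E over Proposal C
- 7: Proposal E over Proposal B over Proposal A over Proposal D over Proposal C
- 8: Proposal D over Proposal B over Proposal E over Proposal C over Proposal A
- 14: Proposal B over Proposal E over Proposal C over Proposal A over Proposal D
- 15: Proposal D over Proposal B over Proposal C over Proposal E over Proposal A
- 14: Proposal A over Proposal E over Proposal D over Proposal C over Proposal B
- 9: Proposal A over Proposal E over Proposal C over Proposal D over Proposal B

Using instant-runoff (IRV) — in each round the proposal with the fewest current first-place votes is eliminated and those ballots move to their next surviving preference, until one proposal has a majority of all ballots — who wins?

Round 1: Proposal A 23, Proposal B 14, Proposal C 0, Proposal D 31, Proposal E 7. Proposal C eliminated.
Round 2: Proposal A 23, Proposal B 14, Proposal D 31, Proposal E 7. Proposal E eliminated.
Round 3: Proposal A 23, Proposal B 21, Proposal D 31. Proposal B eliminated.
Round 4: Proposal A 44, Proposal D 31. Proposal A has a majority (≥38).

Proposal A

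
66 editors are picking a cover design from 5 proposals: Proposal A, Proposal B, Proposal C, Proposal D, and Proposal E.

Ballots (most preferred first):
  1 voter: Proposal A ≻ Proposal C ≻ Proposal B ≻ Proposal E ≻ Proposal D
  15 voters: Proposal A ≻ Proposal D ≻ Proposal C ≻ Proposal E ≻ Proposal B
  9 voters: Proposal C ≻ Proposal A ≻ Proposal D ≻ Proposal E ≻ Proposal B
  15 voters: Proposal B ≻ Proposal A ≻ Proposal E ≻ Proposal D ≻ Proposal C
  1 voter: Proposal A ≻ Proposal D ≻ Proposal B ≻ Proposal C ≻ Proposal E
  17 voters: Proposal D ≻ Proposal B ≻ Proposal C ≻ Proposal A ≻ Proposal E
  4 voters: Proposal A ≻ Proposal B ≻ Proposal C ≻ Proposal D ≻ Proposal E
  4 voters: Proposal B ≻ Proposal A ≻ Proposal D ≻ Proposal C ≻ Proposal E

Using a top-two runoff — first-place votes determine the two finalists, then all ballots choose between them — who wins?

Round 1 first-place votes: Proposal A 21, Proposal B 19, Proposal C 9, Proposal D 17, Proposal E 0. Proposal A and Proposal B advance.
Runoff: Proposal A is ranked above Proposal B on 30 ballots, Proposal B above Proposal A on 36.

Proposal B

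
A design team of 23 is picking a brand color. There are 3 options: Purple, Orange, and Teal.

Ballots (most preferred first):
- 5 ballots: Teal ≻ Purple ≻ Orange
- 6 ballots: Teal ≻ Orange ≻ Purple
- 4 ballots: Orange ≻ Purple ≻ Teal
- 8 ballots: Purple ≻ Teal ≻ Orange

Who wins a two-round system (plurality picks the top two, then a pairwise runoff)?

Round 1 first-place votes: Purple 8, Orange 4, Teal 11. Teal and Purple advance.
Runoff: Teal is ranked above Purple on 11 ballots, Purple above Teal on 12.

Purple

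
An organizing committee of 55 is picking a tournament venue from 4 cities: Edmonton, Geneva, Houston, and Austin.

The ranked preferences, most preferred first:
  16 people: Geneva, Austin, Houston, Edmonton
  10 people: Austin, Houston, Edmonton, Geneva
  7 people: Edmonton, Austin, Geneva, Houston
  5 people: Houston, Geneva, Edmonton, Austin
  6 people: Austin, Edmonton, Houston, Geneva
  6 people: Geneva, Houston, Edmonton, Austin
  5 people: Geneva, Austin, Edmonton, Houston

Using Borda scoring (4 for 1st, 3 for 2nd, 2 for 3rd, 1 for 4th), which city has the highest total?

Austin

Edmonton: 16×1 + 10×2 + 7×4 + 5×2 + 6×3 + 6×2 + 5×2 = 114
Geneva: 16×4 + 10×1 + 7×2 + 5×3 + 6×1 + 6×4 + 5×4 = 153
Houston: 16×2 + 10×3 + 7×1 + 5×4 + 6×2 + 6×3 + 5×1 = 124
Austin: 16×3 + 10×4 + 7×3 + 5×1 + 6×4 + 6×1 + 5×3 = 159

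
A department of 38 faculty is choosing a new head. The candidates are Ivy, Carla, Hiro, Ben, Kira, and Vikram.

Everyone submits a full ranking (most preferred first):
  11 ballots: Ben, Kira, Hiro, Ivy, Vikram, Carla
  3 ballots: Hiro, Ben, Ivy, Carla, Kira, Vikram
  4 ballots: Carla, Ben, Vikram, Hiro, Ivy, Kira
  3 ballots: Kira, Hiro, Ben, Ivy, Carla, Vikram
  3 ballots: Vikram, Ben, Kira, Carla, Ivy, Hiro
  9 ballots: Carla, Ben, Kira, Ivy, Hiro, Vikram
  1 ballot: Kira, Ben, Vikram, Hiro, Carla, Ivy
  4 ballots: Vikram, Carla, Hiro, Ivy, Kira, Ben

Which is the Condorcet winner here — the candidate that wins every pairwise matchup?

Ben

Ben vs Ivy: 34–4
Ben vs Carla: 21–17
Ben vs Hiro: 28–10
Ben vs Kira: 30–8
Ben vs Vikram: 31–7
Ben beats every other candidate.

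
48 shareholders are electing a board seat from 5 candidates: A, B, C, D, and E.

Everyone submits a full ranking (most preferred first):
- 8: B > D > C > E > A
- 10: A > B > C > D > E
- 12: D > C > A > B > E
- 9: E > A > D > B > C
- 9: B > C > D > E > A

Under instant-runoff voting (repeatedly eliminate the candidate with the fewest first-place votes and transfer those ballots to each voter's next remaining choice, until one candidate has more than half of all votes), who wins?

A

Round 1: A 10, B 17, C 0, D 12, E 9. C eliminated.
Round 2: A 10, B 17, D 12, E 9. E eliminated.
Round 3: A 19, B 17, D 12. D eliminated.
Round 4: A 31, B 17. A has a majority (≥25).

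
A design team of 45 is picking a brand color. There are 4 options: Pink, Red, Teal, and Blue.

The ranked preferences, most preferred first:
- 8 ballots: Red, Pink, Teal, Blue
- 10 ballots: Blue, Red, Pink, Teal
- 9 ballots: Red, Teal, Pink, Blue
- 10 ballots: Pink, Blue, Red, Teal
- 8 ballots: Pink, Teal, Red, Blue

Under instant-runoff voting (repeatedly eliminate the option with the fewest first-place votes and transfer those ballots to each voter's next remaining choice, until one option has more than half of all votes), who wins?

Red

Round 1: Pink 18, Red 17, Teal 0, Blue 10. Teal eliminated.
Round 2: Pink 18, Red 17, Blue 10. Blue eliminated.
Round 3: Pink 18, Red 27. Red has a majority (≥23).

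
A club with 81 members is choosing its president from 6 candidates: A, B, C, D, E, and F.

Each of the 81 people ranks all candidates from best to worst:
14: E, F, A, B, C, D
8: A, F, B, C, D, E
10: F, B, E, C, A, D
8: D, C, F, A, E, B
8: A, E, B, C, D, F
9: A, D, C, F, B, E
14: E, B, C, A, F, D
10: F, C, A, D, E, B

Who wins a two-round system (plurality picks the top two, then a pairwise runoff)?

A

Round 1 first-place votes: A 25, B 0, C 0, D 8, E 28, F 20. E and A advance.
Runoff: E is ranked above A on 38 ballots, A above E on 43.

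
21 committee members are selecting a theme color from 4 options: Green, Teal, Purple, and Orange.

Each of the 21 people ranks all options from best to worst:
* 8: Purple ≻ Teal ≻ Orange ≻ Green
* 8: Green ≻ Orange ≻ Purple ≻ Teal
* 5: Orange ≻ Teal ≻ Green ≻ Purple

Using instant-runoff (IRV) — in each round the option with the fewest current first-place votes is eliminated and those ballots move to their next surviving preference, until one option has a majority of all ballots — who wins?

Round 1: Green 8, Teal 0, Purple 8, Orange 5. Teal eliminated.
Round 2: Green 8, Purple 8, Orange 5. Orange eliminated.
Round 3: Green 13, Purple 8. Green has a majority (≥11).

Green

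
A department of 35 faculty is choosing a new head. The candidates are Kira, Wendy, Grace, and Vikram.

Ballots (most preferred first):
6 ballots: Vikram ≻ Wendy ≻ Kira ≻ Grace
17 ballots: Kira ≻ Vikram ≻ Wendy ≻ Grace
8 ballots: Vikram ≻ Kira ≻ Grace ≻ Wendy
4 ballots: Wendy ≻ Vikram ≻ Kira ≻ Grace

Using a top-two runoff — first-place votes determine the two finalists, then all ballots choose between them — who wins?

Vikram

Round 1 first-place votes: Kira 17, Wendy 4, Grace 0, Vikram 14. Kira and Vikram advance.
Runoff: Kira is ranked above Vikram on 17 ballots, Vikram above Kira on 18.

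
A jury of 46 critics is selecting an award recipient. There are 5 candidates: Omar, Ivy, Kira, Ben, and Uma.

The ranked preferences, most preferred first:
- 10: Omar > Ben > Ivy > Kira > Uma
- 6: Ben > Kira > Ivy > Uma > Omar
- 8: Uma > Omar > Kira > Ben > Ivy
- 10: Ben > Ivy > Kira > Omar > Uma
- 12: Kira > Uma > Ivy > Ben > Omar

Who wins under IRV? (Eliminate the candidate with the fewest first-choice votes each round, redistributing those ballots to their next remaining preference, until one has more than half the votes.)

Round 1: Omar 10, Ivy 0, Kira 12, Ben 16, Uma 8. Ivy eliminated.
Round 2: Omar 10, Kira 12, Ben 16, Uma 8. Uma eliminated.
Round 3: Omar 18, Kira 12, Ben 16. Kira eliminated.
Round 4: Omar 18, Ben 28. Ben has a majority (≥24).

Ben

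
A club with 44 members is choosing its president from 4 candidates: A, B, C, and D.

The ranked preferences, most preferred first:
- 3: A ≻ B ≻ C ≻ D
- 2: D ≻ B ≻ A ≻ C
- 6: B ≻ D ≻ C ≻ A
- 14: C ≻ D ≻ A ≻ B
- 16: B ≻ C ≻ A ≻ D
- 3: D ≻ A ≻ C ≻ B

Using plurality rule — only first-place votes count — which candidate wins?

First-place votes: A 3, B 22, C 14, D 5.

B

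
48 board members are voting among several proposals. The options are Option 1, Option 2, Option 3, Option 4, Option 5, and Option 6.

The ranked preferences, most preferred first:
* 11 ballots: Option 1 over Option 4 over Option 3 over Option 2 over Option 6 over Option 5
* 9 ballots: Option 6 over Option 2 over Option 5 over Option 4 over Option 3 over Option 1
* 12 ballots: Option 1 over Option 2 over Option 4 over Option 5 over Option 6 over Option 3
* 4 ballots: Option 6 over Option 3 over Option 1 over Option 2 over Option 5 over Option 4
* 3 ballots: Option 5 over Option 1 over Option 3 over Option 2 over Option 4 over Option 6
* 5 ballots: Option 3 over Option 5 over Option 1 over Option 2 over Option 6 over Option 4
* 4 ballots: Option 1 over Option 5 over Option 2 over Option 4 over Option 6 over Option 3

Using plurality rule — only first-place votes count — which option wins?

Option 1

First-place votes: Option 1 27, Option 2 0, Option 3 5, Option 4 0, Option 5 3, Option 6 13.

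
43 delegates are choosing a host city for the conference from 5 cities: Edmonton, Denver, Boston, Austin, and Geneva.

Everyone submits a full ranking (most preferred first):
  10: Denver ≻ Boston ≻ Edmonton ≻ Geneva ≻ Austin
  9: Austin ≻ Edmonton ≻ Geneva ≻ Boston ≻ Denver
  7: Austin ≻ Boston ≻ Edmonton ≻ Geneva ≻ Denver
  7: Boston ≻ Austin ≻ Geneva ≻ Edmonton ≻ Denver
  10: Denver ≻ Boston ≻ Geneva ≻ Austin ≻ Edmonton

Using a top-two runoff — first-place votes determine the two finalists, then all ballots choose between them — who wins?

Round 1 first-place votes: Edmonton 0, Denver 20, Boston 7, Austin 16, Geneva 0. Denver and Austin advance.
Runoff: Denver is ranked above Austin on 20 ballots, Austin above Denver on 23.

Austin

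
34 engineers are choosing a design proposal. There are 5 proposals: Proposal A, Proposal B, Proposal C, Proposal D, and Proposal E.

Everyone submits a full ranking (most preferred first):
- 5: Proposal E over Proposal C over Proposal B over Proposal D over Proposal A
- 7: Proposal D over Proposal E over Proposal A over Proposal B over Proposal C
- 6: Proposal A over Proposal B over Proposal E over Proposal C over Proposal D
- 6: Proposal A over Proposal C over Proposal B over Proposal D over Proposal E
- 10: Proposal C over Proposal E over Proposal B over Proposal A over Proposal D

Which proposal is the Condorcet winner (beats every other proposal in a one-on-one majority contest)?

Proposal E vs Proposal A: 22–12
Proposal E vs Proposal B: 22–12
Proposal E vs Proposal C: 18–16
Proposal E vs Proposal D: 21–13
Proposal E beats every other proposal.

Proposal E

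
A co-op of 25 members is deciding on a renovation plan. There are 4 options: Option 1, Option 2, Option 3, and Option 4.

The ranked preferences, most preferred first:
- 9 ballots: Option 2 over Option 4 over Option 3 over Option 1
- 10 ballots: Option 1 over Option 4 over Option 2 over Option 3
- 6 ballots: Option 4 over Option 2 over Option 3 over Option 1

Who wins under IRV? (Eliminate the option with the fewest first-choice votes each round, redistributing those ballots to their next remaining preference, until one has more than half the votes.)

Option 2

Round 1: Option 1 10, Option 2 9, Option 3 0, Option 4 6. Option 3 eliminated.
Round 2: Option 1 10, Option 2 9, Option 4 6. Option 4 eliminated.
Round 3: Option 1 10, Option 2 15. Option 2 has a majority (≥13).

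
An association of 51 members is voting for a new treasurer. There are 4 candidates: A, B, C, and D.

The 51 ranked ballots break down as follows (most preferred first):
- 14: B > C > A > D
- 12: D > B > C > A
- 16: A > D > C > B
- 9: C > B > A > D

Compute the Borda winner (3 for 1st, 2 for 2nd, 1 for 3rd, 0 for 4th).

B

A: 14×1 + 12×0 + 16×3 + 9×1 = 71
B: 14×3 + 12×2 + 16×0 + 9×2 = 84
C: 14×2 + 12×1 + 16×1 + 9×3 = 83
D: 14×0 + 12×3 + 16×2 + 9×0 = 68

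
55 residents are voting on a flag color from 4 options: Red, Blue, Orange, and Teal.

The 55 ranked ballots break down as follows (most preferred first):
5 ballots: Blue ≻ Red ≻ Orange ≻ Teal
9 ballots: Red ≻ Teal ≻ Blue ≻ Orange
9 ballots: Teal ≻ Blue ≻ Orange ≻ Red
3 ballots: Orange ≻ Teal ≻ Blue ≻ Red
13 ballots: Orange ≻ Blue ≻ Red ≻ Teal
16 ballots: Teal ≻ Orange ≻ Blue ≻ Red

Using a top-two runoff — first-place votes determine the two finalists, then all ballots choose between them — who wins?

Teal

Round 1 first-place votes: Red 9, Blue 5, Orange 16, Teal 25. Teal and Orange advance.
Runoff: Teal is ranked above Orange on 34 ballots, Orange above Teal on 21.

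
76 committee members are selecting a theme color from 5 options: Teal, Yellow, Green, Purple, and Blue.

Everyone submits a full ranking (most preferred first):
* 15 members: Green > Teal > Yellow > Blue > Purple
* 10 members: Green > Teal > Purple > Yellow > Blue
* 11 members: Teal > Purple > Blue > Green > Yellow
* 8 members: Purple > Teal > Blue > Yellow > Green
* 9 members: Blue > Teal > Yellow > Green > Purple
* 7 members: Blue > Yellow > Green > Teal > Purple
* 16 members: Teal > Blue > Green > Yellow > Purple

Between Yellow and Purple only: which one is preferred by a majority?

Yellow

Yellow is ranked above Purple on 47 ballots; Purple above Yellow on 29.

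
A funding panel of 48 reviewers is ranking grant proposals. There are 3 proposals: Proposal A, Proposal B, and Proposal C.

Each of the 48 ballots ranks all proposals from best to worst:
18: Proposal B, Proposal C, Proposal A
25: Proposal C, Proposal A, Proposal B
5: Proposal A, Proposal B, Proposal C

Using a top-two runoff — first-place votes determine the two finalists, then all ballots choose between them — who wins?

Proposal C

Round 1 first-place votes: Proposal A 5, Proposal B 18, Proposal C 25. Proposal C and Proposal B advance.
Runoff: Proposal C is ranked above Proposal B on 25 ballots, Proposal B above Proposal C on 23.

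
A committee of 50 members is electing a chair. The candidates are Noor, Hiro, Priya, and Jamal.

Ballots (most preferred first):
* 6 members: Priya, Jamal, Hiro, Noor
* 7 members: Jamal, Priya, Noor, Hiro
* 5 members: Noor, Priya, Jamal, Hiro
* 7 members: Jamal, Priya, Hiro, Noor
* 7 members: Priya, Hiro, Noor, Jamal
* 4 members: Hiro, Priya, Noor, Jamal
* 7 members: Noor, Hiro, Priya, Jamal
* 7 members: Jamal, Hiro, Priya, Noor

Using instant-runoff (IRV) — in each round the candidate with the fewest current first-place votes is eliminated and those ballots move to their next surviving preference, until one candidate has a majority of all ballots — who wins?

Round 1: Noor 12, Hiro 4, Priya 13, Jamal 21. Hiro eliminated.
Round 2: Noor 12, Priya 17, Jamal 21. Noor eliminated.
Round 3: Priya 29, Jamal 21. Priya has a majority (≥26).

Priya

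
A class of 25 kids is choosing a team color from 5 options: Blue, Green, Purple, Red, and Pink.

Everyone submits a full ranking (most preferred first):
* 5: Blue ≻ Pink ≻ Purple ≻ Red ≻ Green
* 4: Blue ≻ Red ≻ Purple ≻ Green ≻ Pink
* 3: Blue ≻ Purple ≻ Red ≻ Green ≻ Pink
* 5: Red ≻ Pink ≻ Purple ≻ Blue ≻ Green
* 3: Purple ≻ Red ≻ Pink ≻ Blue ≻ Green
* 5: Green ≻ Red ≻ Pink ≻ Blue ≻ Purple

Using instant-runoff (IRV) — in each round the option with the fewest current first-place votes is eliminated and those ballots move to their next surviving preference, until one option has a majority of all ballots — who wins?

Round 1: Blue 12, Green 5, Purple 3, Red 5, Pink 0. Pink eliminated.
Round 2: Blue 12, Green 5, Purple 3, Red 5. Purple eliminated.
Round 3: Blue 12, Green 5, Red 8. Green eliminated.
Round 4: Blue 12, Red 13. Red has a majority (≥13).

Red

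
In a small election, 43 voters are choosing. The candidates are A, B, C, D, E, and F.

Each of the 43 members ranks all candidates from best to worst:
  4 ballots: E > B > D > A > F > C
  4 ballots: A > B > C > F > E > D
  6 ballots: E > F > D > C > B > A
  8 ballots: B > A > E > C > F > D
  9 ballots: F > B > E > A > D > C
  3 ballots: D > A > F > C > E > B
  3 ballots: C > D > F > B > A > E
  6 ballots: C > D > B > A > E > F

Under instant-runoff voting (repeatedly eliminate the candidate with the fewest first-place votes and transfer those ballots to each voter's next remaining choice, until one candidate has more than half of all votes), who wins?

B

Round 1: A 4, B 8, C 9, D 3, E 10, F 9. D eliminated.
Round 2: A 7, B 8, C 9, E 10, F 9. A eliminated.
Round 3: B 12, C 9, E 10, F 12. C eliminated.
Round 4: B 18, E 10, F 15. E eliminated.
Round 5: B 22, F 21. B has a majority (≥22).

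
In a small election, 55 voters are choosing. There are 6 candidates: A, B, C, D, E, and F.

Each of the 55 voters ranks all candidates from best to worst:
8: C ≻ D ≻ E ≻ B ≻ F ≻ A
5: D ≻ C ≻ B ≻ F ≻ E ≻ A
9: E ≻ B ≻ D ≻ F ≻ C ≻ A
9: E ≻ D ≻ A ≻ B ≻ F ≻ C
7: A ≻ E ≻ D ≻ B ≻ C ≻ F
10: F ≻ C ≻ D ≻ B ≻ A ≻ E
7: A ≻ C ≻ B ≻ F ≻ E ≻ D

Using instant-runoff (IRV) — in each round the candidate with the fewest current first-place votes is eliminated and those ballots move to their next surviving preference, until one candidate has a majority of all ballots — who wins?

C

Round 1: A 14, B 0, C 8, D 5, E 18, F 10. B eliminated.
Round 2: A 14, C 8, D 5, E 18, F 10. D eliminated.
Round 3: A 14, C 13, E 18, F 10. F eliminated.
Round 4: A 14, C 23, E 18. A eliminated.
Round 5: C 30, E 25. C has a majority (≥28).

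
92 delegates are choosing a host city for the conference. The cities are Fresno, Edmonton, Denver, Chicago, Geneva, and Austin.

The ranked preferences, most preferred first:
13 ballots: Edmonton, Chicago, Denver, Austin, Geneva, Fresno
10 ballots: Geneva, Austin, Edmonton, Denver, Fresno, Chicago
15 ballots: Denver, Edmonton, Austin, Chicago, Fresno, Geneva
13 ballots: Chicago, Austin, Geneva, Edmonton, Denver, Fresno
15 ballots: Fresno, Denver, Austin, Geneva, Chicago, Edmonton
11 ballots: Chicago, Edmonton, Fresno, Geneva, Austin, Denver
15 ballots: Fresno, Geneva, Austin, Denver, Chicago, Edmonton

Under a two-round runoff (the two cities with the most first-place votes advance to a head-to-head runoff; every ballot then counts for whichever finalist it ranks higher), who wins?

Chicago

Round 1 first-place votes: Fresno 30, Edmonton 13, Denver 15, Chicago 24, Geneva 10, Austin 0. Fresno and Chicago advance.
Runoff: Fresno is ranked above Chicago on 40 ballots, Chicago above Fresno on 52.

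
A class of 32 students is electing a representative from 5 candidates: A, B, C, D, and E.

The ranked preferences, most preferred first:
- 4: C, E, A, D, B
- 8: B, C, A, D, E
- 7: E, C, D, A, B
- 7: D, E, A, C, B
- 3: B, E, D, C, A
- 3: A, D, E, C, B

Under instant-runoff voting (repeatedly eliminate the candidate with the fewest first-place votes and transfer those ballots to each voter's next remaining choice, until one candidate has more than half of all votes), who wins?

Round 1: A 3, B 11, C 4, D 7, E 7. A eliminated.
Round 2: B 11, C 4, D 10, E 7. C eliminated.
Round 3: B 11, D 10, E 11. D eliminated.
Round 4: B 11, E 21. E has a majority (≥17).

E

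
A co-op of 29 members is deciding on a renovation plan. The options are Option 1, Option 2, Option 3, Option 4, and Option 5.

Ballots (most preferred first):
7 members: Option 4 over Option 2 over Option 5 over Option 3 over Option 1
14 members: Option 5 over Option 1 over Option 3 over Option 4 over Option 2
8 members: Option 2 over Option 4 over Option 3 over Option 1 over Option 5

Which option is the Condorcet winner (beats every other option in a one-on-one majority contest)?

Option 4

Option 4 vs Option 1: 15–14
Option 4 vs Option 2: 21–8
Option 4 vs Option 3: 15–14
Option 4 vs Option 5: 15–14
Option 4 beats every other option.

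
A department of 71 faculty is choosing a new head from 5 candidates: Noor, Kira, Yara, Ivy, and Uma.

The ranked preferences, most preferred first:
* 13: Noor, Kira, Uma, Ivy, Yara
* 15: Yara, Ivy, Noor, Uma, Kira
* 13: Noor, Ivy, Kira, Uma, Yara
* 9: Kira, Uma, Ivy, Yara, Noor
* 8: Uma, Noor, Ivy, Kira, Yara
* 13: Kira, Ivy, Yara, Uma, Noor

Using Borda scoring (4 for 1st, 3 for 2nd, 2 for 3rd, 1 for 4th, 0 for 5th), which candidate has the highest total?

Ivy

Noor: 13×4 + 15×2 + 13×4 + 9×0 + 8×3 + 13×0 = 158
Kira: 13×3 + 15×0 + 13×2 + 9×4 + 8×1 + 13×4 = 161
Yara: 13×0 + 15×4 + 13×0 + 9×1 + 8×0 + 13×2 = 95
Ivy: 13×1 + 15×3 + 13×3 + 9×2 + 8×2 + 13×3 = 170
Uma: 13×2 + 15×1 + 13×1 + 9×3 + 8×4 + 13×1 = 126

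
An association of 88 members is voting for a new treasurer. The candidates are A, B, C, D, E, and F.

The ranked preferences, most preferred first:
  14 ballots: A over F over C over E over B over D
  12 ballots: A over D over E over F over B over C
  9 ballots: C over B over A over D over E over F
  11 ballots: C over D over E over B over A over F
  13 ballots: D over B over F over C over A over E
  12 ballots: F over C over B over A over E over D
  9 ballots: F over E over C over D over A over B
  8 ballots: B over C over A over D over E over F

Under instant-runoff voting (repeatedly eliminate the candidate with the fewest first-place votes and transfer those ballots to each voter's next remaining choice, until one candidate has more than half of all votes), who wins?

F

Round 1: A 26, B 8, C 20, D 13, E 0, F 21. E eliminated.
Round 2: A 26, B 8, C 20, D 13, F 21. B eliminated.
Round 3: A 26, C 28, D 13, F 21. D eliminated.
Round 4: A 26, C 28, F 34. A eliminated.
Round 5: C 28, F 60. F has a majority (≥45).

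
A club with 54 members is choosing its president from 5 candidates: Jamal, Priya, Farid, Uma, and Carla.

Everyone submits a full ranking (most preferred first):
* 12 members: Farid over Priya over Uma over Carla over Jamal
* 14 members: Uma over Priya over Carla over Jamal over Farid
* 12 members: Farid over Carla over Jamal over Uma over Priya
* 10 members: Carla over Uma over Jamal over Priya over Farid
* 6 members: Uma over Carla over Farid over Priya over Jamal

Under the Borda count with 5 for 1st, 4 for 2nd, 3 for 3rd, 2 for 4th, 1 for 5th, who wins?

Jamal: 12×1 + 14×2 + 12×3 + 10×3 + 6×1 = 112
Priya: 12×4 + 14×4 + 12×1 + 10×2 + 6×2 = 148
Farid: 12×5 + 14×1 + 12×5 + 10×1 + 6×3 = 162
Uma: 12×3 + 14×5 + 12×2 + 10×4 + 6×5 = 200
Carla: 12×2 + 14×3 + 12×4 + 10×5 + 6×4 = 188

Uma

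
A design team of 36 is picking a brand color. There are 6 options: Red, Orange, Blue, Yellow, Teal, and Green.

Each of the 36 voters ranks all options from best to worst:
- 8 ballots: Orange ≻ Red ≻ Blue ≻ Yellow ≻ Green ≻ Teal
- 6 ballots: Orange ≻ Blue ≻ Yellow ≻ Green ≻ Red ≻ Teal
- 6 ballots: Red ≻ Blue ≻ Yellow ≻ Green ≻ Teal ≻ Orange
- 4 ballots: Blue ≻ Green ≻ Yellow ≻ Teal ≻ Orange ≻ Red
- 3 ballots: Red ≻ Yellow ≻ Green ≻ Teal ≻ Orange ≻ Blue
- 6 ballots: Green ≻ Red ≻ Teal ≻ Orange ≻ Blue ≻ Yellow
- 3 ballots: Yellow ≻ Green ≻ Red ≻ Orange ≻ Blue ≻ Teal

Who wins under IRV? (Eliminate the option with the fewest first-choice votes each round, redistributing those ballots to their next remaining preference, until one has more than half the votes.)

Green

Round 1: Red 9, Orange 14, Blue 4, Yellow 3, Teal 0, Green 6. Teal eliminated.
Round 2: Red 9, Orange 14, Blue 4, Yellow 3, Green 6. Yellow eliminated.
Round 3: Red 9, Orange 14, Blue 4, Green 9. Blue eliminated.
Round 4: Red 9, Orange 14, Green 13. Red eliminated.
Round 5: Orange 14, Green 22. Green has a majority (≥19).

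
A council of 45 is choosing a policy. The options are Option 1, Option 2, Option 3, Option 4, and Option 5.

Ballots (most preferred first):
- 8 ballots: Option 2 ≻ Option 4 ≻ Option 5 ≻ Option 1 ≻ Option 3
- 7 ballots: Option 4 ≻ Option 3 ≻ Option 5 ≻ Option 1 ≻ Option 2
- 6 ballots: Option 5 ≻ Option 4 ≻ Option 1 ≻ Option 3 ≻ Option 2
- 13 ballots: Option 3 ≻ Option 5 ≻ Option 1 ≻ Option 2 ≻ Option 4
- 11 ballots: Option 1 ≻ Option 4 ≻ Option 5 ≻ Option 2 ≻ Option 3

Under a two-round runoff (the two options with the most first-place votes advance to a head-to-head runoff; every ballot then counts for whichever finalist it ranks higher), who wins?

Option 1

Round 1 first-place votes: Option 1 11, Option 2 8, Option 3 13, Option 4 7, Option 5 6. Option 3 and Option 1 advance.
Runoff: Option 3 is ranked above Option 1 on 20 ballots, Option 1 above Option 3 on 25.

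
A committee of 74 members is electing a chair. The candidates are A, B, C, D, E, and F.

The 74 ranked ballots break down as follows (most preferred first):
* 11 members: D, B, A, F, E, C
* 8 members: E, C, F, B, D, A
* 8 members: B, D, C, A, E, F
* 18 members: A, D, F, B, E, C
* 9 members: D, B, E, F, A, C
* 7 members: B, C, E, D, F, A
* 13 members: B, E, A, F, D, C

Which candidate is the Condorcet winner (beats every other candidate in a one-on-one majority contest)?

D vs A: 43–31
D vs B: 38–36
D vs C: 59–15
D vs E: 46–28
D vs F: 53–21
D beats every other candidate.

D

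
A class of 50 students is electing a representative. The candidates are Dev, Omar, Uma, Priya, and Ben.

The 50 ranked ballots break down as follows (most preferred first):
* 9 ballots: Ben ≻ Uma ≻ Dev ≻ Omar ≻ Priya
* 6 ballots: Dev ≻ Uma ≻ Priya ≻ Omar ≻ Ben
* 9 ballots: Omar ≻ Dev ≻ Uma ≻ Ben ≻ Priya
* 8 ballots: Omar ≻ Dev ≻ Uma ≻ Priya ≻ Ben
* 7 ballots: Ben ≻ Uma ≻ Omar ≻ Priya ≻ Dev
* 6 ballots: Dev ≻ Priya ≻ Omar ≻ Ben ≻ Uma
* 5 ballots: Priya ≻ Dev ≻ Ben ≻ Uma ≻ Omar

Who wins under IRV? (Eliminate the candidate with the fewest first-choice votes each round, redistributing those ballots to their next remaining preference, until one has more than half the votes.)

Dev

Round 1: Dev 12, Omar 17, Uma 0, Priya 5, Ben 16. Uma eliminated.
Round 2: Dev 12, Omar 17, Priya 5, Ben 16. Priya eliminated.
Round 3: Dev 17, Omar 17, Ben 16. Ben eliminated.
Round 4: Dev 26, Omar 24. Dev has a majority (≥26).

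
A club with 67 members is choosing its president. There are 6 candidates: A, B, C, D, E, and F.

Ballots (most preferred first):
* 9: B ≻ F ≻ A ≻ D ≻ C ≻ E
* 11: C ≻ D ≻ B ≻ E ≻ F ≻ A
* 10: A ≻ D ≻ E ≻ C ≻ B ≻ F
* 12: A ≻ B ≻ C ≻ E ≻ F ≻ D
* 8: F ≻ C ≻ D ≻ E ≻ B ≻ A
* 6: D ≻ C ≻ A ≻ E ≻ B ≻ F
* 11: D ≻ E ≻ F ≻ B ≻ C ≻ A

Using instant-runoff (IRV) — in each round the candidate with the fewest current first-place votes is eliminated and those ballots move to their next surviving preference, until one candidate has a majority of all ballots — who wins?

C

Round 1: A 22, B 9, C 11, D 17, E 0, F 8. E eliminated.
Round 2: A 22, B 9, C 11, D 17, F 8. F eliminated.
Round 3: A 22, B 9, C 19, D 17. B eliminated.
Round 4: A 31, C 19, D 17. D eliminated.
Round 5: A 31, C 36. C has a majority (≥34).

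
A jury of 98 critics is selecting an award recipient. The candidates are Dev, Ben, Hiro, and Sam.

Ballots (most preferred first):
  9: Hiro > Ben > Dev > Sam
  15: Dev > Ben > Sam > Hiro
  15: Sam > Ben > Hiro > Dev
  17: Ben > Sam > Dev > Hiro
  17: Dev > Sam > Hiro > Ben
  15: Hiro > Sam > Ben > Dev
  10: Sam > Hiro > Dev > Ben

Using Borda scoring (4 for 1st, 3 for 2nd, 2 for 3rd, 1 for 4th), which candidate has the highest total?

Sam

Dev: 9×2 + 15×4 + 15×1 + 17×2 + 17×4 + 15×1 + 10×2 = 230
Ben: 9×3 + 15×3 + 15×3 + 17×4 + 17×1 + 15×2 + 10×1 = 242
Hiro: 9×4 + 15×1 + 15×2 + 17×1 + 17×2 + 15×4 + 10×3 = 222
Sam: 9×1 + 15×2 + 15×4 + 17×3 + 17×3 + 15×3 + 10×4 = 286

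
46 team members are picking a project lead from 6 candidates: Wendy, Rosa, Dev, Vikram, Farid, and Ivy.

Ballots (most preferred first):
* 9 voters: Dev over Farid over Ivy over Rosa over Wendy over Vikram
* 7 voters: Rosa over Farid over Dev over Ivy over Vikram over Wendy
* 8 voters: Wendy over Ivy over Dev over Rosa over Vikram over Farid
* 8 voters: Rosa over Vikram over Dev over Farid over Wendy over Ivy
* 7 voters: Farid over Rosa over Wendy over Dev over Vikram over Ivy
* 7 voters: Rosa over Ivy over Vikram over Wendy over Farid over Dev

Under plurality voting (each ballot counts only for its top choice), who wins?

Rosa

First-place votes: Wendy 8, Rosa 22, Dev 9, Vikram 0, Farid 7, Ivy 0.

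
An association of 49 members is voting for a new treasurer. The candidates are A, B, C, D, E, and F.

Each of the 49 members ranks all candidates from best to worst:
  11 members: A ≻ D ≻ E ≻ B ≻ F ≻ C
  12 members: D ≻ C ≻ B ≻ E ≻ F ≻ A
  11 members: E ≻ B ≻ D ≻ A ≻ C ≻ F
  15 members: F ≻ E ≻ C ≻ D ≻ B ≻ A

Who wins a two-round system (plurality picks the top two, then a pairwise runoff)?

Round 1 first-place votes: A 11, B 0, C 0, D 12, E 11, F 15. F and D advance.
Runoff: F is ranked above D on 15 ballots, D above F on 34.

D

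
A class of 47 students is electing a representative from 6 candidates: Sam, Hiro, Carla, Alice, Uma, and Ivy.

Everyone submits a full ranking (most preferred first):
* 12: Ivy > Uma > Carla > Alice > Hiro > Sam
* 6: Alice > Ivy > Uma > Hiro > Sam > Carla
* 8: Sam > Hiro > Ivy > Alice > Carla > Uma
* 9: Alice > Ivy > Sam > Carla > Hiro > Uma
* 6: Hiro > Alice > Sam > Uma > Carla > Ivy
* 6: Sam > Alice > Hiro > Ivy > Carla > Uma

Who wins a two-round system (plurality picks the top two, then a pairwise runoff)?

Alice

Round 1 first-place votes: Sam 14, Hiro 6, Carla 0, Alice 15, Uma 0, Ivy 12. Alice and Sam advance.
Runoff: Alice is ranked above Sam on 33 ballots, Sam above Alice on 14.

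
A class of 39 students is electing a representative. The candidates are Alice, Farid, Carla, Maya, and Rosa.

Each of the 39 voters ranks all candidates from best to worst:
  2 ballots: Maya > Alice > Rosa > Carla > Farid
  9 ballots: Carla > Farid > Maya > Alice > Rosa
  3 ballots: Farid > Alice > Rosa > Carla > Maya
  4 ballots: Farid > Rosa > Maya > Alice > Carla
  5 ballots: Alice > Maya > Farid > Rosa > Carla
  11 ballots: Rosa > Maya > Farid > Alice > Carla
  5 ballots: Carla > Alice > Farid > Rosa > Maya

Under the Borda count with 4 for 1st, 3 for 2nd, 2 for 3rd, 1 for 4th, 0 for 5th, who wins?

Farid

Alice: 2×3 + 9×1 + 3×3 + 4×1 + 5×4 + 11×1 + 5×3 = 74
Farid: 2×0 + 9×3 + 3×4 + 4×4 + 5×2 + 11×2 + 5×2 = 97
Carla: 2×1 + 9×4 + 3×1 + 4×0 + 5×0 + 11×0 + 5×4 = 61
Maya: 2×4 + 9×2 + 3×0 + 4×2 + 5×3 + 11×3 + 5×0 = 82
Rosa: 2×2 + 9×0 + 3×2 + 4×3 + 5×1 + 11×4 + 5×1 = 76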